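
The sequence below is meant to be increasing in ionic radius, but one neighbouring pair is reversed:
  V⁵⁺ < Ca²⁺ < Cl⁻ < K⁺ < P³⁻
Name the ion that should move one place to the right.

Compare adjacent ions: K⁺ and Cl⁻ share 18 electrons; the higher nuclear charge on K (Z=19) contracts it more, so K⁺ < Cl⁻ — yet in this increasing list Cl⁻ sits before K⁺. Nothing else is reversed, so Cl⁻ should move one place to the right.

Cl⁻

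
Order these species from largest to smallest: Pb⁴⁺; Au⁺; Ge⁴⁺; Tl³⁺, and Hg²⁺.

Work out protons and electrons: Ge⁴⁺ has 28 e⁻ (Z=32), Pb⁴⁺ has 78 e⁻ (Z=82), Tl³⁺ has 78 e⁻ (Z=81), Hg²⁺ has 78 e⁻ (Z=80), Au⁺ has 78 e⁻ (Z=79). Ge⁴⁺ < Pb⁴⁺ (same group, 2 shells fewer); Pb⁴⁺ < Tl³⁺ (isoelectronic, higher Z=82 is smaller); Tl³⁺ < Hg²⁺ (both 78 e⁻, Z=81>80); Hg²⁺ < Au⁺ (both 78 e⁻, Z=80>79).

Au⁺ > Hg²⁺ > Tl³⁺ > Pb⁴⁺ > Ge⁴⁺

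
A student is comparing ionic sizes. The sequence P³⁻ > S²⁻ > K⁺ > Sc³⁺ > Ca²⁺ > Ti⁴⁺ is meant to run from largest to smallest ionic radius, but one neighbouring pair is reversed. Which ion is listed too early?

Sc³⁺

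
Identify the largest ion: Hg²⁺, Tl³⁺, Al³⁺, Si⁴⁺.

Hg²⁺

Si⁴⁺: 10 e⁻, Z=14, Al³⁺: 10 e⁻, Z=13, Tl³⁺: 78 e⁻, Z=81, Hg²⁺: 78 e⁻, Z=80. Si⁴⁺ < Al³⁺ (isoelectronic, higher Z=14 is smaller); Al³⁺ < Tl³⁺ (same group, 3 shells fewer); Tl³⁺ < Hg²⁺ (isoelectronic, higher Z=81 is smaller).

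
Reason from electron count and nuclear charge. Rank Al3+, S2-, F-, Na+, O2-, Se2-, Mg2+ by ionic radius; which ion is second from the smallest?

Al3+ (Z=13, 10 e⁻), Mg2+ (Z=12, 10 e⁻), Na+ (Z=11, 10 e⁻), F- (Z=9, 10 e⁻), O2- (Z=8, 10 e⁻), S2- (Z=16, 18 e⁻), Se2- (Z=34, 36 e⁻). Al3+ < Mg2+ (both 10 e⁻, Z=13>12); Mg2+ < Na+ (isoelectronic, higher Z=12 is smaller); Na+ < F- (both 10 e⁻, Z=11>9); F- < O2- (both 10 e⁻, Z=9>8); O2- < S2- (same group, period 2 vs 3); S2- < Se2- (same group, period 3 vs 4).
So the order is Al3+ < Mg2+ < Na+ < F- < O2- < S2- < Se2-; the 2nd-smallest ion is Mg2+.

Mg2+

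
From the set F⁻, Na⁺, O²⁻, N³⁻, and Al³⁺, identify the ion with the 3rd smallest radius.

All of these have 10 electrons (isoelectronic). With the same electron cloud, the ion with the most protons pulls it in tightest. Nuclear charges: Al³⁺ (Z=13), Na⁺ (Z=11), F⁻ (Z=9), O²⁻ (Z=8), N³⁻ (Z=7). Highest Z is smallest.
Ordering: Al³⁺ < Na⁺ < F⁻ < O²⁻ < N³⁻. The 3rd smallest is F⁻.

F⁻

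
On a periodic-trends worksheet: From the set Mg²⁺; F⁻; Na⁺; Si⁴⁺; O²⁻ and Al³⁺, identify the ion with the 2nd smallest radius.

Each ion has 10 electrons. The ranking follows nuclear charge in reverse — greater Z gives a smaller radius. Si⁴⁺ (Z=14), Al³⁺ (Z=13), Mg²⁺ (Z=12), Na⁺ (Z=11), F⁻ (Z=9), O²⁻ (Z=8).
Full ascending order: Si⁴⁺ < Al³⁺ < Mg²⁺ < Na⁺ < F⁻ < O²⁻. Counting from the smallest, position 2 is Al³⁺.

Al³⁺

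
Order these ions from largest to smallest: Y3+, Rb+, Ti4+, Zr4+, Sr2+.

Work out protons and electrons: Ti4+ has 18 e⁻ (Z=22), Zr4+ has 36 e⁻ (Z=40), Y3+ has 36 e⁻ (Z=39), Sr2+ has 36 e⁻ (Z=38), Rb+ has 36 e⁻ (Z=37). Ti4+ < Zr4+ (same group, 1 shell fewer); Zr4+ < Y3+ (isoelectronic, higher Z=40 is smaller); Y3+ < Sr2+ (isoelectronic, higher Z=39 is smaller); Sr2+ < Rb+ (both 36 e⁻, Z=38>37).

Rb+ > Sr2+ > Y3+ > Zr4+ > Ti4+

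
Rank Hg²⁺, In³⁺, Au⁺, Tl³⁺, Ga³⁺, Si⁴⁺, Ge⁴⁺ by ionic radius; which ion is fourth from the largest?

In³⁺

Electron counts and nuclear charges: Si⁴⁺ has 10 e⁻ (Z=14), Ge⁴⁺ has 28 e⁻ (Z=32), Ga³⁺ has 28 e⁻ (Z=31), In³⁺ has 46 e⁻ (Z=49), Tl³⁺ has 78 e⁻ (Z=81), Hg²⁺ has 78 e⁻ (Z=80), Au⁺ has 78 e⁻ (Z=79). Si⁴⁺ < Ge⁴⁺ (same group, period 3 vs 4); Ge⁴⁺ < Ga³⁺ (both 28 e⁻, Z=32>31); Ga³⁺ < In³⁺ (same group, period 4 vs 5); In³⁺ < Tl³⁺ (same group, 1 shell fewer); Tl³⁺ < Hg²⁺ (isoelectronic, higher Z=81 is smaller); Hg²⁺ < Au⁺ (both 78 e⁻, Z=80>79).
Full ascending order: Si⁴⁺ < Ge⁴⁺ < Ga³⁺ < In³⁺ < Tl³⁺ < Hg²⁺ < Au⁺. Counting from the largest, position 4 is In³⁺.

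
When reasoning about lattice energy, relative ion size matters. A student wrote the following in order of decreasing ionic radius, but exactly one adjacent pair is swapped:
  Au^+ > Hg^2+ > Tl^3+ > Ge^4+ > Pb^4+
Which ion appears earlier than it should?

Check each adjacent pair. Ge^4+ and Pb^4+ are reversed: Ge^4+ and Pb^4+ are in one column with the same charge; the lighter period-4 ion has 2 fewer shells and is smaller. No other neighbouring pair contradicts the periodic trends, so Ge^4+ is the ion listed too early.

Ge^4+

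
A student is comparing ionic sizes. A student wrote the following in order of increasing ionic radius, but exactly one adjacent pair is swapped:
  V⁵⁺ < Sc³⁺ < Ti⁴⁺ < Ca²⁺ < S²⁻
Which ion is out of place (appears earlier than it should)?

Check each adjacent pair. Sc³⁺ and Ti⁴⁺ are reversed: they are isoelectronic (18 e⁻) and Ti has more protons than Sc (22 vs 21), making Ti⁴⁺ smaller. No other neighbouring pair contradicts the periodic trends, so Sc³⁺ is the ion listed too early.

Sc³⁺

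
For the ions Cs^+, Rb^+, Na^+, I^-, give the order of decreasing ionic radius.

Electron counts and nuclear charges: Na^+ has 10 e⁻ (Z=11), Rb^+ has 36 e⁻ (Z=37), Cs^+ has 54 e⁻ (Z=55), I^- has 54 e⁻ (Z=53). Na^+ < Rb^+ (same group, period 3 vs 5); Rb^+ < Cs^+ (same group, period 5 vs 6); Cs^+ < I^- (both 54 e⁻, Z=55>53).

I^- > Cs^+ > Rb^+ > Na^+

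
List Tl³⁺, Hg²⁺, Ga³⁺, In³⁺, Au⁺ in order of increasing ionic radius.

Ga³⁺ < In³⁺ < Tl³⁺ < Hg²⁺ < Au⁺

First list Z and electron count for each: Ga³⁺: 28 e⁻, Z=31, In³⁺: 46 e⁻, Z=49, Tl³⁺: 78 e⁻, Z=81, Hg²⁺: 78 e⁻, Z=80, Au⁺: 78 e⁻, Z=79. Ga³⁺ < In³⁺ (same group, 1 shell fewer); In³⁺ < Tl³⁺ (same group, period 5 vs 6); Tl³⁺ < Hg²⁺ (both 78 e⁻, Z=81>80); Hg²⁺ < Au⁺ (isoelectronic, higher Z=80 is smaller).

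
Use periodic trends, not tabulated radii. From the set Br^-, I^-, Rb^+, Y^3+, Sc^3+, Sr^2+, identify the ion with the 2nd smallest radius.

Y^3+

Electron counts and nuclear charges: Sc^3+: 18 e⁻, Z=21, Y^3+: 36 e⁻, Z=39, Sr^2+: 36 e⁻, Z=38, Rb^+: 36 e⁻, Z=37, Br^-: 36 e⁻, Z=35, I^-: 54 e⁻, Z=53. Sc^3+ < Y^3+ (same group, 1 shell fewer); Y^3+ < Sr^2+ (isoelectronic, higher Z=39 is smaller); Sr^2+ < Rb^+ (both 36 e⁻, Z=38>37); Rb^+ < Br^- (both 36 e⁻, Z=37>35); Br^- < I^- (same group, 1 shell fewer).
Full ascending order: Sc^3+ < Y^3+ < Sr^2+ < Rb^+ < Br^- < I^-. Counting from the smallest, position 2 is Y^3+.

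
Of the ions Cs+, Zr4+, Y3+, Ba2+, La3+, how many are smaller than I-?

5

Electron counts and nuclear charges: Zr4+ (Z=40, 36 e⁻), Y3+ (Z=39, 36 e⁻), La3+ (Z=57, 54 e⁻), Ba2+ (Z=56, 54 e⁻), Cs+ (Z=55, 54 e⁻), I- (Z=53, 54 e⁻). Zr4+ < Y3+ (both 36 e⁻, Z=40>39); Y3+ < La3+ (same group, period 5 vs 6); La3+ < Ba2+ (isoelectronic, higher Z=57 is smaller); Ba2+ < Cs+ (isoelectronic, higher Z=56 is smaller); Cs+ < I- (both 54 e⁻, Z=55>53).
Relative to I-, the ions that are smaller are Zr4+, Y3+, La3+, Ba2+, Cs+. That's 5.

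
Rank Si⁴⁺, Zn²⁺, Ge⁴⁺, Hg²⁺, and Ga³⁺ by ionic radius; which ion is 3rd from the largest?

Si⁴⁺: 10 e⁻, Z=14, Ge⁴⁺: 28 e⁻, Z=32, Ga³⁺: 28 e⁻, Z=31, Zn²⁺: 28 e⁻, Z=30, Hg²⁺: 78 e⁻, Z=80. Si⁴⁺ < Ge⁴⁺ (same group, 1 shell fewer); Ge⁴⁺ < Ga³⁺ (both 28 e⁻, Z=32>31); Ga³⁺ < Zn²⁺ (both 28 e⁻, Z=31>30); Zn²⁺ < Hg²⁺ (same group, period 4 vs 6).
That gives Si⁴⁺ < Ge⁴⁺ < Ga³⁺ < Zn²⁺ < Hg²⁺. From the largest end, number 3 is Ga³⁺.

Ga³⁺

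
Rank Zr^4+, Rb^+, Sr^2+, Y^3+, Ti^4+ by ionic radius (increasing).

Ti^4+ < Zr^4+ < Y^3+ < Sr^2+ < Rb^+

Work out protons and electrons: Ti^4+ has 18 e⁻ (Z=22), Zr^4+ has 36 e⁻ (Z=40), Y^3+ has 36 e⁻ (Z=39), Sr^2+ has 36 e⁻ (Z=38), Rb^+ has 36 e⁻ (Z=37). Ti^4+ < Zr^4+ (same group, 1 shell fewer); Zr^4+ < Y^3+ (isoelectronic, higher Z=40 is smaller); Y^3+ < Sr^2+ (isoelectronic, higher Z=39 is smaller); Sr^2+ < Rb^+ (isoelectronic, higher Z=38 is smaller).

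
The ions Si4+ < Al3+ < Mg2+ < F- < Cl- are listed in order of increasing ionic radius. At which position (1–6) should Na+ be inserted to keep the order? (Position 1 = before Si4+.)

First list Z and electron count for each: Si4+ has 10 e⁻ (Z=14), Al3+ has 10 e⁻ (Z=13), Mg2+ has 10 e⁻ (Z=12), Na+ has 10 e⁻ (Z=11), F- has 10 e⁻ (Z=9), Cl- has 18 e⁻ (Z=17). Si4+ < Al3+ (both 10 e⁻, Z=14>13); Al3+ < Mg2+ (isoelectronic, higher Z=13 is smaller); Mg2+ < Na+ (both 10 e⁻, Z=12>11); Na+ < F- (isoelectronic, higher Z=11 is smaller); F- < Cl- (same group, 1 shell fewer).
Putting Na+ in gives Si4+ < Al3+ < Mg2+ < Na+ < F- < Cl-; it lands at slot 4.

4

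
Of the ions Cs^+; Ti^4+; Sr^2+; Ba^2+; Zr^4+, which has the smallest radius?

Work out protons and electrons: Ti^4+ (Z=22, 18 e⁻), Zr^4+ (Z=40, 36 e⁻), Sr^2+ (Z=38, 36 e⁻), Ba^2+ (Z=56, 54 e⁻), Cs^+ (Z=55, 54 e⁻). Ti^4+ < Zr^4+ (same group, period 4 vs 5); Zr^4+ < Sr^2+ (both 36 e⁻, Z=40>38); Sr^2+ < Ba^2+ (same group, 1 shell fewer); Ba^2+ < Cs^+ (isoelectronic, higher Z=56 is smaller).

Ti^4+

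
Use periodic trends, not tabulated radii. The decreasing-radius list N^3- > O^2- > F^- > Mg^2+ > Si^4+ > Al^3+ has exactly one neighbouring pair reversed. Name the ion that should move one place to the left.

The pair Si^4+, Al^3+ is the wrong way round — they are isoelectronic (10 e⁻) and Si has more protons than Al (14 vs 13), making Si^4+ smaller. All other adjacent pairs agree with periodic trends, so Al^3+ is the misplaced ion.

Al^3+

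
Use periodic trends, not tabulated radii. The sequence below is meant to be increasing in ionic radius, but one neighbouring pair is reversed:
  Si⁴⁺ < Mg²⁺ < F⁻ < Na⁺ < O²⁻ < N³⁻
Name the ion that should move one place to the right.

F⁻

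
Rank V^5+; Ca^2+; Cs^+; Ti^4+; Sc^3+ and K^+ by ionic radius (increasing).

V^5+ has 18 e⁻ (Z=23), Ti^4+ has 18 e⁻ (Z=22), Sc^3+ has 18 e⁻ (Z=21), Ca^2+ has 18 e⁻ (Z=20), K^+ has 18 e⁻ (Z=19), Cs^+ has 54 e⁻ (Z=55). V^5+ < Ti^4+ (both 18 e⁻, Z=23>22); Ti^4+ < Sc^3+ (both 18 e⁻, Z=22>21); Sc^3+ < Ca^2+ (isoelectronic, higher Z=21 is smaller); Ca^2+ < K^+ (isoelectronic, higher Z=20 is smaller); K^+ < Cs^+ (same group, 2 shells fewer).

V^5+ < Ti^4+ < Sc^3+ < Ca^2+ < K^+ < Cs^+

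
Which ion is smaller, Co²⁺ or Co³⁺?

Co³⁺

These are all Co ions. Removing more electrons (higher positive charge) pulls the remaining electrons in closer, so Co³⁺ is smallest and Co²⁺ is largest.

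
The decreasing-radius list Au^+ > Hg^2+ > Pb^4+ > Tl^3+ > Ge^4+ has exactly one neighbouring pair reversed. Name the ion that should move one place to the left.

Tl^3+

Check each adjacent pair. Pb^4+ and Tl^3+ are reversed: they are isoelectronic (78 e⁻) and Pb has more protons than Tl (82 vs 81), making Pb^4+ smaller. No other neighbouring pair contradicts the periodic trends, so Tl^3+ is the ion listed too late.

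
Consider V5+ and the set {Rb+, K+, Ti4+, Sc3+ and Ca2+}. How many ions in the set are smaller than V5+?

0

First list Z and electron count for each: V5+ (Z=23, 18 e⁻), Ti4+ (Z=22, 18 e⁻), Sc3+ (Z=21, 18 e⁻), Ca2+ (Z=20, 18 e⁻), K+ (Z=19, 18 e⁻), Rb+ (Z=37, 36 e⁻). V5+ < Ti4+ (isoelectronic, higher Z=23 is smaller); Ti4+ < Sc3+ (isoelectronic, higher Z=22 is smaller); Sc3+ < Ca2+ (isoelectronic, higher Z=21 is smaller); Ca2+ < K+ (isoelectronic, higher Z=20 is smaller); K+ < Rb+ (same group, period 4 vs 5).
Placing each against V5+: smaller — none; larger — Ti4+, Sc3+, Ca2+, K+, Rb+. So 0 are smaller.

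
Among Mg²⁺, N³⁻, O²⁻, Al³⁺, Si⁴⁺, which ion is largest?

Each ion has 10 electrons. The ranking follows nuclear charge in reverse — greater Z gives a smaller radius. Si⁴⁺ (Z=14), Al³⁺ (Z=13), Mg²⁺ (Z=12), O²⁻ (Z=8), N³⁻ (Z=7).

N³⁻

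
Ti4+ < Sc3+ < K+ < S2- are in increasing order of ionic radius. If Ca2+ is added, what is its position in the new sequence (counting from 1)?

3

Each ion has 18 electrons. The ranking follows nuclear charge in reverse — greater Z gives a smaller radius. Ti4+ (Z=22), Sc3+ (Z=21), Ca2+ (Z=20), K+ (Z=19), S2- (Z=16).
With Ca2+ included the full order is Ti4+ < Sc3+ < Ca2+ < K+ < S2-, so it takes position 3.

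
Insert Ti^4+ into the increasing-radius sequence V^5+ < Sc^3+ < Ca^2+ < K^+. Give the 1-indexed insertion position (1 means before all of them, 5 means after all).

2

These species are isoelectronic with 18 electrons. The only difference is the number of protons: V^5+ (Z=23), Ti^4+ (Z=22), Sc^3+ (Z=21), Ca^2+ (Z=20), K^+ (Z=19). The strongest nuclear pull (V^5+) gives the smallest ion.
Merged order: V^5+ < Ti^4+ < Sc^3+ < Ca^2+ < K^+ — Ti^4+ is number 2.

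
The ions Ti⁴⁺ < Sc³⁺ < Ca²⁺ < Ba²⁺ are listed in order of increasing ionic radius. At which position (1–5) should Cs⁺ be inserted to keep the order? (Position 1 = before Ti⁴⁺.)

Electron counts and nuclear charges: Ti⁴⁺ has 18 e⁻ (Z=22), Sc³⁺ has 18 e⁻ (Z=21), Ca²⁺ has 18 e⁻ (Z=20), Ba²⁺ has 54 e⁻ (Z=56), Cs⁺ has 54 e⁻ (Z=55). Ti⁴⁺ < Sc³⁺ (isoelectronic, higher Z=22 is smaller); Sc³⁺ < Ca²⁺ (isoelectronic, higher Z=21 is smaller); Ca²⁺ < Ba²⁺ (same group, 2 shells fewer); Ba²⁺ < Cs⁺ (both 54 e⁻, Z=56>55).
With Cs⁺ included the full order is Ti⁴⁺ < Sc³⁺ < Ca²⁺ < Ba²⁺ < Cs⁺, so it takes position 5.

5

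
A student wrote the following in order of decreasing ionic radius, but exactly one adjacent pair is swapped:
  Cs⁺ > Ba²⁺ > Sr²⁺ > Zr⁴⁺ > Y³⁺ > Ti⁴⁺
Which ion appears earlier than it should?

Scanning neighbour by neighbour, only Zr⁴⁺/Y³⁺ violates a trend: both have 36 electrons but Z(Zr)=40 > Z(Y)=39, so Zr⁴⁺ should be the smaller of the two. That makes Zr⁴⁺ the one sitting a position early relative to where it belongs.

Zr⁴⁺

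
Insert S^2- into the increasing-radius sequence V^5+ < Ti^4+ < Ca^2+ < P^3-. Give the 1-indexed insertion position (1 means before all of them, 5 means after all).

4

Isoelectronic series (18 e⁻ each). Size is set by nuclear charge: more protons means a smaller ion. V^5+ (Z=23), Ti^4+ (Z=22), Ca^2+ (Z=20), S^2- (Z=16), P^3- (Z=15).
The complete sequence is V^5+ < Ti^4+ < Ca^2+ < S^2- < P^3-. S^2- sits at position 4.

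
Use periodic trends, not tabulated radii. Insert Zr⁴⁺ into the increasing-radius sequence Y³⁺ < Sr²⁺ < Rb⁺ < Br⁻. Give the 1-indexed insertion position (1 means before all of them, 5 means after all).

1

These species are isoelectronic with 36 electrons. The only difference is the number of protons: Zr⁴⁺ (Z=40), Y³⁺ (Z=39), Sr²⁺ (Z=38), Rb⁺ (Z=37), Br⁻ (Z=35). The strongest nuclear pull (Zr⁴⁺) gives the smallest ion.
With Zr⁴⁺ included the full order is Zr⁴⁺ < Y³⁺ < Sr²⁺ < Rb⁺ < Br⁻, so it takes position 1.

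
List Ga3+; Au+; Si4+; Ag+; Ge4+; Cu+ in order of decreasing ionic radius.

Work out protons and electrons: Si4+ has 10 e⁻ (Z=14), Ge4+ has 28 e⁻ (Z=32), Ga3+ has 28 e⁻ (Z=31), Cu+ has 28 e⁻ (Z=29), Ag+ has 46 e⁻ (Z=47), Au+ has 78 e⁻ (Z=79). Si4+ < Ge4+ (same group, 1 shell fewer); Ge4+ < Ga3+ (isoelectronic, higher Z=32 is smaller); Ga3+ < Cu+ (both 28 e⁻, Z=31>29); Cu+ < Ag+ (same group, period 4 vs 5); Ag+ < Au+ (same group, 1 shell fewer).

Au+ > Ag+ > Cu+ > Ga3+ > Ge4+ > Si4+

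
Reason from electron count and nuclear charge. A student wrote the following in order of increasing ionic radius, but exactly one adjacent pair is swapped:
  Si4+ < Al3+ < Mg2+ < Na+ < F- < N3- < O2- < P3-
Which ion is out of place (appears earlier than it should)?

Compare adjacent ions: they are isoelectronic (10 e⁻) and O has more protons than N (8 vs 7), making O2- smaller — yet in this increasing list N3- sits before O2-. Nothing else is reversed, so N3- should move one place to the right.

N3-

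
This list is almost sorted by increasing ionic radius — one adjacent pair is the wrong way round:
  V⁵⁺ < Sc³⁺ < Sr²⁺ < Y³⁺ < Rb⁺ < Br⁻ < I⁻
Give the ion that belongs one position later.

Sr²⁺

Check each adjacent pair. Sr²⁺ and Y³⁺ are reversed: they are isoelectronic (36 e⁻) and Y has more protons than Sr (39 vs 38), making Y³⁺ smaller. No other neighbouring pair contradicts the periodic trends, so Sr²⁺ is the ion listed too early.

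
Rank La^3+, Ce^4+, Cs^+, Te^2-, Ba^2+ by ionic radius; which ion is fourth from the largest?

La^3+

Isoelectronic series (54 e⁻ each). Size is set by nuclear charge: more protons means a smaller ion. Ce^4+ (Z=58), La^3+ (Z=57), Ba^2+ (Z=56), Cs^+ (Z=55), Te^2- (Z=52).
Ordering: Ce^4+ < La^3+ < Ba^2+ < Cs^+ < Te^2-. The fourth largest is La^3+.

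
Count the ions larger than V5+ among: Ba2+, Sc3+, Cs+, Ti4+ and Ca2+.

5

Work out protons and electrons: V5+: 18 e⁻, Z=23, Ti4+: 18 e⁻, Z=22, Sc3+: 18 e⁻, Z=21, Ca2+: 18 e⁻, Z=20, Ba2+: 54 e⁻, Z=56, Cs+: 54 e⁻, Z=55. V5+ < Ti4+ (both 18 e⁻, Z=23>22); Ti4+ < Sc3+ (isoelectronic, higher Z=22 is smaller); Sc3+ < Ca2+ (both 18 e⁻, Z=21>20); Ca2+ < Ba2+ (same group, period 4 vs 6); Ba2+ < Cs+ (isoelectronic, higher Z=56 is smaller).
Placing each against V5+: smaller — none; larger — Ti4+, Sc3+, Ca2+, Ba2+, Cs+. Count: 5.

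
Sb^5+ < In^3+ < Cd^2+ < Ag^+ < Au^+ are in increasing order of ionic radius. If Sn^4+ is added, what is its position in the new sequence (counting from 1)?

First list Z and electron count for each: Sb^5+: 46 e⁻, Z=51, Sn^4+: 46 e⁻, Z=50, In^3+: 46 e⁻, Z=49, Cd^2+: 46 e⁻, Z=48, Ag^+: 46 e⁻, Z=47, Au^+: 78 e⁻, Z=79. Sb^5+ < Sn^4+ (isoelectronic, higher Z=51 is smaller); Sn^4+ < In^3+ (isoelectronic, higher Z=50 is smaller); In^3+ < Cd^2+ (both 46 e⁻, Z=49>48); Cd^2+ < Ag^+ (isoelectronic, higher Z=48 is smaller); Ag^+ < Au^+ (same group, period 5 vs 6).
Putting Sn^4+ in gives Sb^5+ < Sn^4+ < In^3+ < Cd^2+ < Ag^+ < Au^+; it lands at slot 2.

2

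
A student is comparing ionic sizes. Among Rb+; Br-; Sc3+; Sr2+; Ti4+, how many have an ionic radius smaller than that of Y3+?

2

Ti4+ has 18 e⁻ (Z=22), Sc3+ has 18 e⁻ (Z=21), Y3+ has 36 e⁻ (Z=39), Sr2+ has 36 e⁻ (Z=38), Rb+ has 36 e⁻ (Z=37), Br- has 36 e⁻ (Z=35). Ti4+ < Sc3+ (both 18 e⁻, Z=22>21); Sc3+ < Y3+ (same group, 1 shell fewer); Y3+ < Sr2+ (isoelectronic, higher Z=39 is smaller); Sr2+ < Rb+ (both 36 e⁻, Z=38>37); Rb+ < Br- (both 36 e⁻, Z=37>35).
Overall: Ti4+ < Sc3+ < Y3+ < Sr2+ < Rb+ < Br-. Y3+ has 2 below it and 3 above. That's 2.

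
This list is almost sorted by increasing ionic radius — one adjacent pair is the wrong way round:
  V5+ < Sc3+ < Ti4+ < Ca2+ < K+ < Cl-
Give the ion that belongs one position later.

Sc3+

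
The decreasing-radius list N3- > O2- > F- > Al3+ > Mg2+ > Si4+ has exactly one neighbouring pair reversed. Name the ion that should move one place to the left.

The pair Al3+, Mg2+ is the wrong way round — they are isoelectronic (10 e⁻) and Al has more protons than Mg (13 vs 12), making Al3+ smaller. All other adjacent pairs agree with periodic trends, so Mg2+ is the misplaced ion.

Mg2+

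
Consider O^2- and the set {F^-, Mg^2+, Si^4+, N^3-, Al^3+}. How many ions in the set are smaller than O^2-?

Each ion has 10 electrons. The ranking follows nuclear charge in reverse — greater Z gives a smaller radius. Si^4+ (Z=14), Al^3+ (Z=13), Mg^2+ (Z=12), F^- (Z=9), O^2- (Z=8), N^3- (Z=7).
Relative to O^2-, the ions that are smaller are Si^4+, Al^3+, Mg^2+, F^-. Count: 4.

4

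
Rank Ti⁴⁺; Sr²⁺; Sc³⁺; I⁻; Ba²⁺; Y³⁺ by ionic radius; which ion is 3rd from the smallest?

Ti⁴⁺: 18 e⁻, Z=22, Sc³⁺: 18 e⁻, Z=21, Y³⁺: 36 e⁻, Z=39, Sr²⁺: 36 e⁻, Z=38, Ba²⁺: 54 e⁻, Z=56, I⁻: 54 e⁻, Z=53. Ti⁴⁺ < Sc³⁺ (both 18 e⁻, Z=22>21); Sc³⁺ < Y³⁺ (same group, period 4 vs 5); Y³⁺ < Sr²⁺ (both 36 e⁻, Z=39>38); Sr²⁺ < Ba²⁺ (same group, period 5 vs 6); Ba²⁺ < I⁻ (both 54 e⁻, Z=56>53).
So the order is Ti⁴⁺ < Sc³⁺ < Y³⁺ < Sr²⁺ < Ba²⁺ < I⁻; the 3rd-smallest ion is Y³⁺.

Y³⁺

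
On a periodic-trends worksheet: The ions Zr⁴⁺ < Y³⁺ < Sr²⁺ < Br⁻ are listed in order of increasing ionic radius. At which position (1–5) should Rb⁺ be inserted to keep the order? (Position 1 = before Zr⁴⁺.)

4

Each ion has 36 electrons. The ranking follows nuclear charge in reverse — greater Z gives a smaller radius. Zr⁴⁺ (Z=40), Y³⁺ (Z=39), Sr²⁺ (Z=38), Rb⁺ (Z=37), Br⁻ (Z=35).
Putting Rb⁺ in gives Zr⁴⁺ < Y³⁺ < Sr²⁺ < Rb⁺ < Br⁻; it lands at slot 4.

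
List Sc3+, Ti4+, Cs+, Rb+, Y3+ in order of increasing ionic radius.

Ti4+ < Sc3+ < Y3+ < Rb+ < Cs+

Work out protons and electrons: Ti4+ (Z=22, 18 e⁻), Sc3+ (Z=21, 18 e⁻), Y3+ (Z=39, 36 e⁻), Rb+ (Z=37, 36 e⁻), Cs+ (Z=55, 54 e⁻). Ti4+ < Sc3+ (isoelectronic, higher Z=22 is smaller); Sc3+ < Y3+ (same group, 1 shell fewer); Y3+ < Rb+ (both 36 e⁻, Z=39>37); Rb+ < Cs+ (same group, 1 shell fewer).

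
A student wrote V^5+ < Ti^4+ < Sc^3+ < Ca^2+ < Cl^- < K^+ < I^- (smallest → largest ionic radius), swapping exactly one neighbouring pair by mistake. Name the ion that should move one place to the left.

Compare adjacent ions: both have 18 electrons but Z(K)=19 > Z(Cl)=17, so K^+ should be the smaller of the two — yet in this increasing list Cl^- sits before K^+. Nothing else is reversed, so K^+ should move one place to the left.

K^+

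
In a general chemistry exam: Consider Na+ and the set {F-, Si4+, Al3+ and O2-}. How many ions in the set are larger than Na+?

These species are isoelectronic with 10 electrons. The only difference is the number of protons: Si4+ (Z=14), Al3+ (Z=13), Na+ (Z=11), F- (Z=9), O2- (Z=8). The strongest nuclear pull (Si4+) gives the smallest ion.
Ordering all of them (including Na+) by radius gives Si4+ < Al3+ < Na+ < F- < O2-. Count: 2.

2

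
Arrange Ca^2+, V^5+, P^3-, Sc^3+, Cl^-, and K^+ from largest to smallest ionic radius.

P^3- > Cl^- > K^+ > Ca^2+ > Sc^3+ > V^5+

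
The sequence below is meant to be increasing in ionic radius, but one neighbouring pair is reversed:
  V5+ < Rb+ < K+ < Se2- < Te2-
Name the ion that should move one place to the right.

Rb+

Compare adjacent ions: K+ and Rb+ are in one column with the same charge; the lighter period-4 ion has one fewer shell and is smaller — yet in this increasing list Rb+ sits before K+. Nothing else is reversed, so Rb+ should move one place to the right.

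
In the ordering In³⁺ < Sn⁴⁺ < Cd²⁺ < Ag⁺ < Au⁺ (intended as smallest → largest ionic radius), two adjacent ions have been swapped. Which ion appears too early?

In³⁺

The pair In³⁺, Sn⁴⁺ is the wrong way round — Sn⁴⁺ and In³⁺ share 46 electrons; the higher nuclear charge on Sn (Z=50) contracts it more, so Sn⁴⁺ < In³⁺. All other adjacent pairs agree with periodic trends, so In³⁺ is the misplaced ion.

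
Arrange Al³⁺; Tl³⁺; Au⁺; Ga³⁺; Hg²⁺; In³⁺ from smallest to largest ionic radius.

Al³⁺ < Ga³⁺ < In³⁺ < Tl³⁺ < Hg²⁺ < Au⁺

Electron counts and nuclear charges: Al³⁺ (Z=13, 10 e⁻), Ga³⁺ (Z=31, 28 e⁻), In³⁺ (Z=49, 46 e⁻), Tl³⁺ (Z=81, 78 e⁻), Hg²⁺ (Z=80, 78 e⁻), Au⁺ (Z=79, 78 e⁻). Al³⁺ < Ga³⁺ (same group, 1 shell fewer); Ga³⁺ < In³⁺ (same group, period 4 vs 5); In³⁺ < Tl³⁺ (same group, 1 shell fewer); Tl³⁺ < Hg²⁺ (isoelectronic, higher Z=81 is smaller); Hg²⁺ < Au⁺ (isoelectronic, higher Z=80 is smaller).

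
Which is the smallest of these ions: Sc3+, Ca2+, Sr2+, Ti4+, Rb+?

Ti4+

Tabulating Z and e⁻: Ti4+ has 18 e⁻ (Z=22), Sc3+ has 18 e⁻ (Z=21), Ca2+ has 18 e⁻ (Z=20), Sr2+ has 36 e⁻ (Z=38), Rb+ has 36 e⁻ (Z=37). Ti4+ < Sc3+ (both 18 e⁻, Z=22>21); Sc3+ < Ca2+ (isoelectronic, higher Z=21 is smaller); Ca2+ < Sr2+ (same group, 1 shell fewer); Sr2+ < Rb+ (both 36 e⁻, Z=38>37).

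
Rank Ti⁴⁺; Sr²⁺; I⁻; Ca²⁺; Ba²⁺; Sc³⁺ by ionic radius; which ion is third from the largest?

First list Z and electron count for each: Ti⁴⁺: 18 e⁻, Z=22, Sc³⁺: 18 e⁻, Z=21, Ca²⁺: 18 e⁻, Z=20, Sr²⁺: 36 e⁻, Z=38, Ba²⁺: 54 e⁻, Z=56, I⁻: 54 e⁻, Z=53. Ti⁴⁺ < Sc³⁺ (isoelectronic, higher Z=22 is smaller); Sc³⁺ < Ca²⁺ (both 18 e⁻, Z=21>20); Ca²⁺ < Sr²⁺ (same group, 1 shell fewer); Sr²⁺ < Ba²⁺ (same group, period 5 vs 6); Ba²⁺ < I⁻ (both 54 e⁻, Z=56>53).
Ordering: Ti⁴⁺ < Sc³⁺ < Ca²⁺ < Sr²⁺ < Ba²⁺ < I⁻. The third largest is Sr²⁺.

Sr²⁺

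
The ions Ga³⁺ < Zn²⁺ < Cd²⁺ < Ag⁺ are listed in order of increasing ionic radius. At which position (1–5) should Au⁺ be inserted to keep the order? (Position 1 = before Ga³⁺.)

5

Ga³⁺ (Z=31, 28 e⁻), Zn²⁺ (Z=30, 28 e⁻), Cd²⁺ (Z=48, 46 e⁻), Ag⁺ (Z=47, 46 e⁻), Au⁺ (Z=79, 78 e⁻). Ga³⁺ < Zn²⁺ (both 28 e⁻, Z=31>30); Zn²⁺ < Cd²⁺ (same group, 1 shell fewer); Cd²⁺ < Ag⁺ (isoelectronic, higher Z=48 is smaller); Ag⁺ < Au⁺ (same group, period 5 vs 6).
With Au⁺ included the full order is Ga³⁺ < Zn²⁺ < Cd²⁺ < Ag⁺ < Au⁺, so it takes position 5.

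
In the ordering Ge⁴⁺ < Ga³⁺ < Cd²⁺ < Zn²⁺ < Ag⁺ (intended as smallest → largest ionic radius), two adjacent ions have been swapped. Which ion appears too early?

Compare adjacent ions: same group and charge — period 4 sits above period 5, so Zn²⁺ is smaller — yet in this increasing list Cd²⁺ sits before Zn²⁺. Nothing else is reversed, so Cd²⁺ should move one place to the right.

Cd²⁺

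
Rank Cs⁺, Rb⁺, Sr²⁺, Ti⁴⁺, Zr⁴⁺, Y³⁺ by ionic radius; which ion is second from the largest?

Rb⁺

First list Z and electron count for each: Ti⁴⁺ has 18 e⁻ (Z=22), Zr⁴⁺ has 36 e⁻ (Z=40), Y³⁺ has 36 e⁻ (Z=39), Sr²⁺ has 36 e⁻ (Z=38), Rb⁺ has 36 e⁻ (Z=37), Cs⁺ has 54 e⁻ (Z=55). Ti⁴⁺ < Zr⁴⁺ (same group, period 4 vs 5); Zr⁴⁺ < Y³⁺ (both 36 e⁻, Z=40>39); Y³⁺ < Sr²⁺ (isoelectronic, higher Z=39 is smaller); Sr²⁺ < Rb⁺ (both 36 e⁻, Z=38>37); Rb⁺ < Cs⁺ (same group, 1 shell fewer).
So the order is Ti⁴⁺ < Zr⁴⁺ < Y³⁺ < Sr²⁺ < Rb⁺ < Cs⁺; the 2nd-largest ion is Rb⁺.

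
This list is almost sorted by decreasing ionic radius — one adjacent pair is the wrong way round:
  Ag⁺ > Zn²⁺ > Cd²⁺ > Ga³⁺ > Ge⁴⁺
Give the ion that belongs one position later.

Compare adjacent ions: same group and charge — period 4 sits above period 5, so Zn²⁺ is smaller — yet in this decreasing list Zn²⁺ sits before Cd²⁺. Nothing else is reversed, so Zn²⁺ should move one place to the right.

Zn²⁺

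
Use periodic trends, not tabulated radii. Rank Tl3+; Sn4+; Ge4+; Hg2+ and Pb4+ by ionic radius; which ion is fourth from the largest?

Work out protons and electrons: Ge4+ has 28 e⁻ (Z=32), Sn4+ has 46 e⁻ (Z=50), Pb4+ has 78 e⁻ (Z=82), Tl3+ has 78 e⁻ (Z=81), Hg2+ has 78 e⁻ (Z=80). Ge4+ < Sn4+ (same group, 1 shell fewer); Sn4+ < Pb4+ (same group, period 5 vs 6); Pb4+ < Tl3+ (both 78 e⁻, Z=82>81); Tl3+ < Hg2+ (both 78 e⁻, Z=81>80).
Ordering: Ge4+ < Sn4+ < Pb4+ < Tl3+ < Hg2+. The fourth largest is Sn4+.

Sn4+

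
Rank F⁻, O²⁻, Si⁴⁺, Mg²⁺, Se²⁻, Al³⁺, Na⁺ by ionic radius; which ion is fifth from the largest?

Electron counts and nuclear charges: Si⁴⁺ (Z=14, 10 e⁻), Al³⁺ (Z=13, 10 e⁻), Mg²⁺ (Z=12, 10 e⁻), Na⁺ (Z=11, 10 e⁻), F⁻ (Z=9, 10 e⁻), O²⁻ (Z=8, 10 e⁻), Se²⁻ (Z=34, 36 e⁻). Si⁴⁺ < Al³⁺ (both 10 e⁻, Z=14>13); Al³⁺ < Mg²⁺ (isoelectronic, higher Z=13 is smaller); Mg²⁺ < Na⁺ (isoelectronic, higher Z=12 is smaller); Na⁺ < F⁻ (both 10 e⁻, Z=11>9); F⁻ < O²⁻ (both 10 e⁻, Z=9>8); O²⁻ < Se²⁻ (same group, period 2 vs 4).
So the order is Si⁴⁺ < Al³⁺ < Mg²⁺ < Na⁺ < F⁻ < O²⁻ < Se²⁻; the 5th-largest ion is Mg²⁺.

Mg²⁺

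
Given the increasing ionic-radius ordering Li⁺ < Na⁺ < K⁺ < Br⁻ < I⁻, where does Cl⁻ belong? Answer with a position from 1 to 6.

4

First list Z and electron count for each: Li⁺ has 2 e⁻ (Z=3), Na⁺ has 10 e⁻ (Z=11), K⁺ has 18 e⁻ (Z=19), Cl⁻ has 18 e⁻ (Z=17), Br⁻ has 36 e⁻ (Z=35), I⁻ has 54 e⁻ (Z=53). Li⁺ < Na⁺ (same group, period 2 vs 3); Na⁺ < K⁺ (same group, period 3 vs 4); K⁺ < Cl⁻ (both 18 e⁻, Z=19>17); Cl⁻ < Br⁻ (same group, 1 shell fewer); Br⁻ < I⁻ (same group, 1 shell fewer).
Merged order: Li⁺ < Na⁺ < K⁺ < Cl⁻ < Br⁻ < I⁻ — Cl⁻ is number 4.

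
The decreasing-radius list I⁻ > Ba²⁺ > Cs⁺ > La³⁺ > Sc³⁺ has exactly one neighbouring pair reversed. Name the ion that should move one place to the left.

Cs⁺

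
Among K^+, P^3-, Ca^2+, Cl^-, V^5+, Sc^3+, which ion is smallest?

Isoelectronic series (18 e⁻ each). Size is set by nuclear charge: more protons means a smaller ion. V^5+ (Z=23), Sc^3+ (Z=21), Ca^2+ (Z=20), K^+ (Z=19), Cl^- (Z=17), P^3- (Z=15).

V^5+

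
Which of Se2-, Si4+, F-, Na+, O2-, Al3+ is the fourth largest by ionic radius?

First list Z and electron count for each: Si4+: 10 e⁻, Z=14, Al3+: 10 e⁻, Z=13, Na+: 10 e⁻, Z=11, F-: 10 e⁻, Z=9, O2-: 10 e⁻, Z=8, Se2-: 36 e⁻, Z=34. Si4+ < Al3+ (both 10 e⁻, Z=14>13); Al3+ < Na+ (isoelectronic, higher Z=13 is smaller); Na+ < F- (both 10 e⁻, Z=11>9); F- < O2- (both 10 e⁻, Z=9>8); O2- < Se2- (same group, 2 shells fewer).
So the order is Si4+ < Al3+ < Na+ < F- < O2- < Se2-; the 4th-largest ion is Na+.

Na+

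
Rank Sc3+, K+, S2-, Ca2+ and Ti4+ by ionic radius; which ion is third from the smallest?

Ca2+

Isoelectronic series (18 e⁻ each). Size is set by nuclear charge: more protons means a smaller ion. Ti4+ (Z=22), Sc3+ (Z=21), Ca2+ (Z=20), K+ (Z=19), S2- (Z=16).
Full ascending order: Ti4+ < Sc3+ < Ca2+ < K+ < S2-. Counting from the smallest, position 3 is Ca2+.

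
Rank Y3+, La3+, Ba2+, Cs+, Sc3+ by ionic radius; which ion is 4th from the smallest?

Electron counts and nuclear charges: Sc3+: 18 e⁻, Z=21, Y3+: 36 e⁻, Z=39, La3+: 54 e⁻, Z=57, Ba2+: 54 e⁻, Z=56, Cs+: 54 e⁻, Z=55. Sc3+ < Y3+ (same group, period 4 vs 5); Y3+ < La3+ (same group, period 5 vs 6); La3+ < Ba2+ (isoelectronic, higher Z=57 is smaller); Ba2+ < Cs+ (both 54 e⁻, Z=56>55).
Full ascending order: Sc3+ < Y3+ < La3+ < Ba2+ < Cs+. Counting from the smallest, position 4 is Ba2+.

Ba2+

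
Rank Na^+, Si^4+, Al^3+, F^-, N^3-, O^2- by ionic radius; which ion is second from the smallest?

Each ion has 10 electrons. The ranking follows nuclear charge in reverse — greater Z gives a smaller radius. Si^4+ (Z=14), Al^3+ (Z=13), Na^+ (Z=11), F^- (Z=9), O^2- (Z=8), N^3- (Z=7).
Full ascending order: Si^4+ < Al^3+ < Na^+ < F^- < O^2- < N^3-. Counting from the smallest, position 2 is Al^3+.

Al^3+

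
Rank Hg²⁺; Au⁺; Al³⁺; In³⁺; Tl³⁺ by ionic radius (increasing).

Al³⁺ < In³⁺ < Tl³⁺ < Hg²⁺ < Au⁺

Work out protons and electrons: Al³⁺ (Z=13, 10 e⁻), In³⁺ (Z=49, 46 e⁻), Tl³⁺ (Z=81, 78 e⁻), Hg²⁺ (Z=80, 78 e⁻), Au⁺ (Z=79, 78 e⁻). Al³⁺ < In³⁺ (same group, 2 shells fewer); In³⁺ < Tl³⁺ (same group, 1 shell fewer); Tl³⁺ < Hg²⁺ (both 78 e⁻, Z=81>80); Hg²⁺ < Au⁺ (both 78 e⁻, Z=80>79).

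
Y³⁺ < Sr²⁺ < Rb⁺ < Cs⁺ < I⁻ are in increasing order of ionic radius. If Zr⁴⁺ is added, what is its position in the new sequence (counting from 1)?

Electron counts and nuclear charges: Zr⁴⁺ (Z=40, 36 e⁻), Y³⁺ (Z=39, 36 e⁻), Sr²⁺ (Z=38, 36 e⁻), Rb⁺ (Z=37, 36 e⁻), Cs⁺ (Z=55, 54 e⁻), I⁻ (Z=53, 54 e⁻). Zr⁴⁺ < Y³⁺ (both 36 e⁻, Z=40>39); Y³⁺ < Sr²⁺ (isoelectronic, higher Z=39 is smaller); Sr²⁺ < Rb⁺ (both 36 e⁻, Z=38>37); Rb⁺ < Cs⁺ (same group, period 5 vs 6); Cs⁺ < I⁻ (both 54 e⁻, Z=55>53).
The complete sequence is Zr⁴⁺ < Y³⁺ < Sr²⁺ < Rb⁺ < Cs⁺ < I⁻. Zr⁴⁺ sits at position 1.

1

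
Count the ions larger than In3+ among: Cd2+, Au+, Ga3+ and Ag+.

Tabulating Z and e⁻: Ga3+ (Z=31, 28 e⁻), In3+ (Z=49, 46 e⁻), Cd2+ (Z=48, 46 e⁻), Ag+ (Z=47, 46 e⁻), Au+ (Z=79, 78 e⁻). Ga3+ < In3+ (same group, 1 shell fewer); In3+ < Cd2+ (isoelectronic, higher Z=49 is smaller); Cd2+ < Ag+ (both 46 e⁻, Z=48>47); Ag+ < Au+ (same group, 1 shell fewer).
Overall: Ga3+ < In3+ < Cd2+ < Ag+ < Au+. In3+ has 1 below it and 3 above. That's 3.

3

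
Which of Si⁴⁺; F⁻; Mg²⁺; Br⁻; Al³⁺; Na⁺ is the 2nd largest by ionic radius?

F⁻

Electron counts and nuclear charges: Si⁴⁺ has 10 e⁻ (Z=14), Al³⁺ has 10 e⁻ (Z=13), Mg²⁺ has 10 e⁻ (Z=12), Na⁺ has 10 e⁻ (Z=11), F⁻ has 10 e⁻ (Z=9), Br⁻ has 36 e⁻ (Z=35). Si⁴⁺ < Al³⁺ (both 10 e⁻, Z=14>13); Al³⁺ < Mg²⁺ (both 10 e⁻, Z=13>12); Mg²⁺ < Na⁺ (isoelectronic, higher Z=12 is smaller); Na⁺ < F⁻ (isoelectronic, higher Z=11 is smaller); F⁻ < Br⁻ (same group, 2 shells fewer).
Full ascending order: Si⁴⁺ < Al³⁺ < Mg²⁺ < Na⁺ < F⁻ < Br⁻. Counting from the largest, position 2 is F⁻.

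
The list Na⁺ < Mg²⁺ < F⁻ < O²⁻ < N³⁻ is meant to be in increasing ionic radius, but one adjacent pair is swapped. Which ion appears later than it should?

Mg²⁺

Compare adjacent ions: both have 10 electrons but Z(Mg)=12 > Z(Na)=11, so Mg²⁺ should be the smaller of the two — yet in this increasing list Na⁺ sits before Mg²⁺. Nothing else is reversed, so Mg²⁺ should move one place to the left.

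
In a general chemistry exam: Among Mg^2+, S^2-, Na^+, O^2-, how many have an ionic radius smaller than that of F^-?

2

Mg^2+ (Z=12, 10 e⁻), Na^+ (Z=11, 10 e⁻), F^- (Z=9, 10 e⁻), O^2- (Z=8, 10 e⁻), S^2- (Z=16, 18 e⁻). Mg^2+ < Na^+ (both 10 e⁻, Z=12>11); Na^+ < F^- (isoelectronic, higher Z=11 is smaller); F^- < O^2- (both 10 e⁻, Z=9>8); O^2- < S^2- (same group, period 2 vs 3).
Relative to F^-, the ions that are smaller are Mg^2+, Na^+. Count: 2.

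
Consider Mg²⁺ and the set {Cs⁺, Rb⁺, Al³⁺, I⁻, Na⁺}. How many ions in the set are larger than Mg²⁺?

First list Z and electron count for each: Al³⁺: 10 e⁻, Z=13, Mg²⁺: 10 e⁻, Z=12, Na⁺: 10 e⁻, Z=11, Rb⁺: 36 e⁻, Z=37, Cs⁺: 54 e⁻, Z=55, I⁻: 54 e⁻, Z=53. Al³⁺ < Mg²⁺ (both 10 e⁻, Z=13>12); Mg²⁺ < Na⁺ (isoelectronic, higher Z=12 is smaller); Na⁺ < Rb⁺ (same group, 2 shells fewer); Rb⁺ < Cs⁺ (same group, period 5 vs 6); Cs⁺ < I⁻ (isoelectronic, higher Z=55 is smaller).
Ordering all of them (including Mg²⁺) by radius gives Al³⁺ < Mg²⁺ < Na⁺ < Rb⁺ < Cs⁺ < I⁻. So 4 are larger.

4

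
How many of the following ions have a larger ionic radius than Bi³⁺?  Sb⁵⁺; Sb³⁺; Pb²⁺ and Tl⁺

Work out protons and electrons: Sb⁵⁺: 46 e⁻, Z=51, Sb³⁺: 48 e⁻, Z=51, Bi³⁺: 80 e⁻, Z=83, Pb²⁺: 80 e⁻, Z=82, Tl⁺: 80 e⁻, Z=81. Sb⁵⁺ < Sb³⁺ (same element, +5 vs +3); Sb³⁺ < Bi³⁺ (same group, 1 shell fewer); Bi³⁺ < Pb²⁺ (both 80 e⁻, Z=83>82); Pb²⁺ < Tl⁺ (both 80 e⁻, Z=82>81).
Overall: Sb⁵⁺ < Sb³⁺ < Bi³⁺ < Pb²⁺ < Tl⁺. Bi³⁺ has 2 below it and 2 above. So 2 are larger.

2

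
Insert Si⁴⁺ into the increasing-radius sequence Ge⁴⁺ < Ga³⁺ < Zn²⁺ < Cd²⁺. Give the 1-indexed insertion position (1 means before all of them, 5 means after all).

1

Si⁴⁺: 10 e⁻, Z=14, Ge⁴⁺: 28 e⁻, Z=32, Ga³⁺: 28 e⁻, Z=31, Zn²⁺: 28 e⁻, Z=30, Cd²⁺: 46 e⁻, Z=48. Si⁴⁺ < Ge⁴⁺ (same group, period 3 vs 4); Ge⁴⁺ < Ga³⁺ (both 28 e⁻, Z=32>31); Ga³⁺ < Zn²⁺ (both 28 e⁻, Z=31>30); Zn²⁺ < Cd²⁺ (same group, 1 shell fewer).
Putting Si⁴⁺ in gives Si⁴⁺ < Ge⁴⁺ < Ga³⁺ < Zn²⁺ < Cd²⁺; it lands at slot 1.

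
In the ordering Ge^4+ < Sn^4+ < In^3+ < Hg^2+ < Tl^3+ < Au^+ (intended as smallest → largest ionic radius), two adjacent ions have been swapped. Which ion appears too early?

Hg^2+

Scanning neighbour by neighbour, only Hg^2+/Tl^3+ violates a trend: both have 78 electrons but Z(Tl)=81 > Z(Hg)=80, so Tl^3+ should be the smaller of the two. That makes Hg^2+ the one sitting a position early relative to where it belongs.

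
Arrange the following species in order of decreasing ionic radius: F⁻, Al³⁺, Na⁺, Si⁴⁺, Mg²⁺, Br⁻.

Si⁴⁺ has 10 e⁻ (Z=14), Al³⁺ has 10 e⁻ (Z=13), Mg²⁺ has 10 e⁻ (Z=12), Na⁺ has 10 e⁻ (Z=11), F⁻ has 10 e⁻ (Z=9), Br⁻ has 36 e⁻ (Z=35). Si⁴⁺ < Al³⁺ (isoelectronic, higher Z=14 is smaller); Al³⁺ < Mg²⁺ (both 10 e⁻, Z=13>12); Mg²⁺ < Na⁺ (isoelectronic, higher Z=12 is smaller); Na⁺ < F⁻ (isoelectronic, higher Z=11 is smaller); F⁻ < Br⁻ (same group, period 2 vs 4).

Br⁻ > F⁻ > Na⁺ > Mg²⁺ > Al³⁺ > Si⁴⁺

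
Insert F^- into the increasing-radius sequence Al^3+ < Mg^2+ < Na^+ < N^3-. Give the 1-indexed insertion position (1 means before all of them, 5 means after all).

4

Each ion has 10 electrons. The ranking follows nuclear charge in reverse — greater Z gives a smaller radius. Al^3+ (Z=13), Mg^2+ (Z=12), Na^+ (Z=11), F^- (Z=9), N^3- (Z=7).
Putting F^- in gives Al^3+ < Mg^2+ < Na^+ < F^- < N^3-; it lands at slot 4.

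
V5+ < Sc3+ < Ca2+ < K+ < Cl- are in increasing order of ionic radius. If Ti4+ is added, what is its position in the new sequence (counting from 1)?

2

These species are isoelectronic with 18 electrons. The only difference is the number of protons: V5+ (Z=23), Ti4+ (Z=22), Sc3+ (Z=21), Ca2+ (Z=20), K+ (Z=19), Cl- (Z=17). The strongest nuclear pull (V5+) gives the smallest ion.
Merged order: V5+ < Ti4+ < Sc3+ < Ca2+ < K+ < Cl- — Ti4+ is number 2.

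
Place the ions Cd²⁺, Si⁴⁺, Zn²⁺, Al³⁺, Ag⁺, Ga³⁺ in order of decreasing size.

Ag⁺ > Cd²⁺ > Zn²⁺ > Ga³⁺ > Al³⁺ > Si⁴⁺

Si⁴⁺: 10 e⁻, Z=14, Al³⁺: 10 e⁻, Z=13, Ga³⁺: 28 e⁻, Z=31, Zn²⁺: 28 e⁻, Z=30, Cd²⁺: 46 e⁻, Z=48, Ag⁺: 46 e⁻, Z=47. Si⁴⁺ < Al³⁺ (isoelectronic, higher Z=14 is smaller); Al³⁺ < Ga³⁺ (same group, period 3 vs 4); Ga³⁺ < Zn²⁺ (isoelectronic, higher Z=31 is smaller); Zn²⁺ < Cd²⁺ (same group, period 4 vs 5); Cd²⁺ < Ag⁺ (both 46 e⁻, Z=48>47).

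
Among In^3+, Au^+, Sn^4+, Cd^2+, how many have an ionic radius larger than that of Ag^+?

First list Z and electron count for each: Sn^4+: 46 e⁻, Z=50, In^3+: 46 e⁻, Z=49, Cd^2+: 46 e⁻, Z=48, Ag^+: 46 e⁻, Z=47, Au^+: 78 e⁻, Z=79. Sn^4+ < In^3+ (both 46 e⁻, Z=50>49); In^3+ < Cd^2+ (isoelectronic, higher Z=49 is smaller); Cd^2+ < Ag^+ (isoelectronic, higher Z=48 is smaller); Ag^+ < Au^+ (same group, 1 shell fewer).
Relative to Ag^+, the ions that are larger are Au^+. That's 1.

1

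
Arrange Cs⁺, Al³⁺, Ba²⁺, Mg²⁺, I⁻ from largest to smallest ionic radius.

Tabulating Z and e⁻: Al³⁺: 10 e⁻, Z=13, Mg²⁺: 10 e⁻, Z=12, Ba²⁺: 54 e⁻, Z=56, Cs⁺: 54 e⁻, Z=55, I⁻: 54 e⁻, Z=53. Al³⁺ < Mg²⁺ (both 10 e⁻, Z=13>12); Mg²⁺ < Ba²⁺ (same group, 3 shells fewer); Ba²⁺ < Cs⁺ (isoelectronic, higher Z=56 is smaller); Cs⁺ < I⁻ (isoelectronic, higher Z=55 is smaller).

I⁻ > Cs⁺ > Ba²⁺ > Mg²⁺ > Al³⁺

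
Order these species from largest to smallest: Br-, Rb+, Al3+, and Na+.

Br- > Rb+ > Na+ > Al3+

Al3+ (Z=13, 10 e⁻), Na+ (Z=11, 10 e⁻), Rb+ (Z=37, 36 e⁻), Br- (Z=35, 36 e⁻). Al3+ < Na+ (isoelectronic, higher Z=13 is smaller); Na+ < Rb+ (same group, 2 shells fewer); Rb+ < Br- (both 36 e⁻, Z=37>35).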